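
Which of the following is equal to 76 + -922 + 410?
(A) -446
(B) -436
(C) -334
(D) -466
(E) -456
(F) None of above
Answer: B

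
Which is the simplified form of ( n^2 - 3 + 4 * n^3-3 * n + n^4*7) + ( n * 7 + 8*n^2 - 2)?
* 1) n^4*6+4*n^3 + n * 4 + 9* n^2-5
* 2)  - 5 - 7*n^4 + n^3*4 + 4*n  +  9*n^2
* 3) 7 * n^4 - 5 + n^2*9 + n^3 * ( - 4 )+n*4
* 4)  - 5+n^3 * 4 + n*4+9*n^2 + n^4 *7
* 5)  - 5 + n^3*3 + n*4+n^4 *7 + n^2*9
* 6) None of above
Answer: 4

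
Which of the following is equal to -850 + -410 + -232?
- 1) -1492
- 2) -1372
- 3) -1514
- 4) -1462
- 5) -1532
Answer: 1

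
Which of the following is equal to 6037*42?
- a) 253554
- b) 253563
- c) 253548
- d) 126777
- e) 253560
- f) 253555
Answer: a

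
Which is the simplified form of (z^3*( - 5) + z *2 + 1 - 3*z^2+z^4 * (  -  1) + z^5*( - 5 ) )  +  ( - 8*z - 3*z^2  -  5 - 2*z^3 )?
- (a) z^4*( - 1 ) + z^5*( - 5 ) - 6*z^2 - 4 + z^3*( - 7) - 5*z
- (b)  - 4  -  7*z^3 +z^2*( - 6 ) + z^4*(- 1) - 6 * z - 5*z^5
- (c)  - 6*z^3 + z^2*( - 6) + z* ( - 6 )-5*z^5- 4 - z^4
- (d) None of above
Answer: b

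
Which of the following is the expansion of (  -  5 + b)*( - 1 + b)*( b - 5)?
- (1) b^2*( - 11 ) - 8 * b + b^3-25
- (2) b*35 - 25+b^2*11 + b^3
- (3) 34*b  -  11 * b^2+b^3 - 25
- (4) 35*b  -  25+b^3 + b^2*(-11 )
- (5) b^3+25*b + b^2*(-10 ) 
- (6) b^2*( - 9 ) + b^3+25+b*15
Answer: 4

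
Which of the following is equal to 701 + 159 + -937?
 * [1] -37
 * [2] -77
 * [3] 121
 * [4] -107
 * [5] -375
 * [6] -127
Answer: 2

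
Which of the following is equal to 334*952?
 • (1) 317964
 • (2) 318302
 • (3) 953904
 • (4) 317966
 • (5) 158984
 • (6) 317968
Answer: 6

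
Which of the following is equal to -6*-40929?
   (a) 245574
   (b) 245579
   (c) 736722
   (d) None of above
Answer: a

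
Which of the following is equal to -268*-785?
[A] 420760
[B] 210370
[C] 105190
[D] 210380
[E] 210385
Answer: D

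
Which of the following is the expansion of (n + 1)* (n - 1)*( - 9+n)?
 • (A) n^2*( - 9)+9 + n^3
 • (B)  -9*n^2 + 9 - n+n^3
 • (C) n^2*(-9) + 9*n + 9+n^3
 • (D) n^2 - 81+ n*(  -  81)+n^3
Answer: B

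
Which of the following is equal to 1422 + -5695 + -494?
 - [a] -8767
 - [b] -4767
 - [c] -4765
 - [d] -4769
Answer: b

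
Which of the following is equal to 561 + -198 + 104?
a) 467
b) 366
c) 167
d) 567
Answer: a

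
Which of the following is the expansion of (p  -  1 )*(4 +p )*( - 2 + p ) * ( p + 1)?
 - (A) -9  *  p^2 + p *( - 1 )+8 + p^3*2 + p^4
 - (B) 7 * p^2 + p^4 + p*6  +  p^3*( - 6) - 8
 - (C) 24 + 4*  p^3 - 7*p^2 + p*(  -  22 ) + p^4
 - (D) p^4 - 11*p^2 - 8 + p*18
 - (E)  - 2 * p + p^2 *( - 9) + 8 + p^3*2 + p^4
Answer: E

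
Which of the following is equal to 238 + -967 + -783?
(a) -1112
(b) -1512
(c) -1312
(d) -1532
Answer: b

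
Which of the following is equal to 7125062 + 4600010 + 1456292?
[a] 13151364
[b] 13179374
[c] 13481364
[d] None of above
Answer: d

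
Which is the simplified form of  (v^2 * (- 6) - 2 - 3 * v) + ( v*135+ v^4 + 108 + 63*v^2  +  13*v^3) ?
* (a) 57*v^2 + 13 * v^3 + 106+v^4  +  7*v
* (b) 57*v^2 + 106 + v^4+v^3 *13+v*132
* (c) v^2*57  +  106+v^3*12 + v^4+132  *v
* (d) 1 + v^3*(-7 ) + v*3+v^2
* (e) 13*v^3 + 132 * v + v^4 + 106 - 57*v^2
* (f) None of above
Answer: b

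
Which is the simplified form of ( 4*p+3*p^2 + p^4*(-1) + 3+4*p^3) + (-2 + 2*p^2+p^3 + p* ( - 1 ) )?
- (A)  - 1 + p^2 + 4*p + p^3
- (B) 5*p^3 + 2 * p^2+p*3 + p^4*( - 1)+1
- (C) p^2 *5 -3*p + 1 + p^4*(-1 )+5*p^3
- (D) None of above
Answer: D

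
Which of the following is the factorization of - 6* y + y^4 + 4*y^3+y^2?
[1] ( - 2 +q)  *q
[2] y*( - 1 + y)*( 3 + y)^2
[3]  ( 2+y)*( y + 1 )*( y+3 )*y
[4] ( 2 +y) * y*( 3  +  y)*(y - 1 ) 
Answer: 4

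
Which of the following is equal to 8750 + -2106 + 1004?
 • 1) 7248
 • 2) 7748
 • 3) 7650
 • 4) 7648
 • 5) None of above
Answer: 4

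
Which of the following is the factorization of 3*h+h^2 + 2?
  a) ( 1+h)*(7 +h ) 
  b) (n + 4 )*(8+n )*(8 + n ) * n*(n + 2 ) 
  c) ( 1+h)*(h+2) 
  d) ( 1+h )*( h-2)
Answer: c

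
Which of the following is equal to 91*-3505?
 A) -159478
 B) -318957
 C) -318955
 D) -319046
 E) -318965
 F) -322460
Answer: C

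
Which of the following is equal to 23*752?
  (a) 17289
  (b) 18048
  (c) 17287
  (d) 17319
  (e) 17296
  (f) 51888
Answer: e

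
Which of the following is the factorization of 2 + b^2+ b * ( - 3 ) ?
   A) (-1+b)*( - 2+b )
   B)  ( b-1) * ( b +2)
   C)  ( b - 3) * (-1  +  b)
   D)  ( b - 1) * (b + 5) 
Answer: A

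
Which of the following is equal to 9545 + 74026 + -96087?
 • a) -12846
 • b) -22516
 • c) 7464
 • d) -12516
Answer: d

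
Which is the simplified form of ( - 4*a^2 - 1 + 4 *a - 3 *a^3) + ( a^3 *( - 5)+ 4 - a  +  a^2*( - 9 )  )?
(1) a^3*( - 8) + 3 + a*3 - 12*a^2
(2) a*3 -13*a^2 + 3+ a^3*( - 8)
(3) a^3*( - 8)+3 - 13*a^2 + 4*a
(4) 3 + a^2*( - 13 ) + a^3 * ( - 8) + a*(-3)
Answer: 2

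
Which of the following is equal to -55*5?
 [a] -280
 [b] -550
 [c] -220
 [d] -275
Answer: d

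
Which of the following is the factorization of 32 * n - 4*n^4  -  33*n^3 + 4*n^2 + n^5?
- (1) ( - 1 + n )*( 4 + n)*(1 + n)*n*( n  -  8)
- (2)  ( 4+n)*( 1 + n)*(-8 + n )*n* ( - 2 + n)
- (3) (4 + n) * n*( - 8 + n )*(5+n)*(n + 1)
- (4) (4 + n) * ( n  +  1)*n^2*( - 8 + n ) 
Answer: 1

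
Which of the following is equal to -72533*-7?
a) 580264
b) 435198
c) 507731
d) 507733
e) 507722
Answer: c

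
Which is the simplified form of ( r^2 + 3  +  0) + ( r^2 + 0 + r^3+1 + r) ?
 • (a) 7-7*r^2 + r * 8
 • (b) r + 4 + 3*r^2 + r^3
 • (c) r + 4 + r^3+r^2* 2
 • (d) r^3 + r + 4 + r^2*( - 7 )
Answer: c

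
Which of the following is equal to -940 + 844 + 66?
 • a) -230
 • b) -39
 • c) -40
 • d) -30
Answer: d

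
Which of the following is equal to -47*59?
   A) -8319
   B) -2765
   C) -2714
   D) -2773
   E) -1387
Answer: D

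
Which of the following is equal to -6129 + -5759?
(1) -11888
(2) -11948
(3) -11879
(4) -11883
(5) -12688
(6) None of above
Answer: 1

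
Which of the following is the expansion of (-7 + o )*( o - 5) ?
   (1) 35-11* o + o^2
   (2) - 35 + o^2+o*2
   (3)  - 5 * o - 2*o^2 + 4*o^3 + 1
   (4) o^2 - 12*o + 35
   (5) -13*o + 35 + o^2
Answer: 4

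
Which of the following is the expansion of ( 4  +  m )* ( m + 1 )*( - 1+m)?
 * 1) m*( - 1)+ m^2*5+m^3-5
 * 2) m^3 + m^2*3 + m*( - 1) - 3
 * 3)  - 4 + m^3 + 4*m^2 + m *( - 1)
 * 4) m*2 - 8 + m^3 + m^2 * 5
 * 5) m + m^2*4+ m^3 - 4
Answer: 3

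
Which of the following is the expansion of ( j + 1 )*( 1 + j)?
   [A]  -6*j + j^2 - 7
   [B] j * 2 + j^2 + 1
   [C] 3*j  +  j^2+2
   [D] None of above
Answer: B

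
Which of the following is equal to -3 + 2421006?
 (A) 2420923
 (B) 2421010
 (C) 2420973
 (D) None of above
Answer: D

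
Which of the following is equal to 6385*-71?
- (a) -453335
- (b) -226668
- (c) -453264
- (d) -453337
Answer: a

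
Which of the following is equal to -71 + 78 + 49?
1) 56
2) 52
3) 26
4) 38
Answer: 1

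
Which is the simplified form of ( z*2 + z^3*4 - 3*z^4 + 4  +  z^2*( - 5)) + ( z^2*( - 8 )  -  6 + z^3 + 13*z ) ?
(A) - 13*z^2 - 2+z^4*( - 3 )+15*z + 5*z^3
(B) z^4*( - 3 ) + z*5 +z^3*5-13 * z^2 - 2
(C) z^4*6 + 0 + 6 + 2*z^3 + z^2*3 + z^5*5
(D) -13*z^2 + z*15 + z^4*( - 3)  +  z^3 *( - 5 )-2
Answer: A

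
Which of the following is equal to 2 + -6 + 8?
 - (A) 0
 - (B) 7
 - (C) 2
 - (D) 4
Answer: D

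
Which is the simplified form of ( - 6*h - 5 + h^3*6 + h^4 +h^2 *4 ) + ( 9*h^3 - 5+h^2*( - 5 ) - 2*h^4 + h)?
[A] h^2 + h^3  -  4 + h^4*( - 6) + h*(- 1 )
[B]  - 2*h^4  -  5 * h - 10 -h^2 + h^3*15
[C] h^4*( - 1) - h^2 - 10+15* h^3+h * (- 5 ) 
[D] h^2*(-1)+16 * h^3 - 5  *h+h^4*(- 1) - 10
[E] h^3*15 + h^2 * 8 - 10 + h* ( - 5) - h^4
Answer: C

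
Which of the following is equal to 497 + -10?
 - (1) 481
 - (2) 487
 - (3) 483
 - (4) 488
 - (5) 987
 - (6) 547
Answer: 2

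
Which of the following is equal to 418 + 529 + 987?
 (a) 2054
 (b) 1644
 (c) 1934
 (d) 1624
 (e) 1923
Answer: c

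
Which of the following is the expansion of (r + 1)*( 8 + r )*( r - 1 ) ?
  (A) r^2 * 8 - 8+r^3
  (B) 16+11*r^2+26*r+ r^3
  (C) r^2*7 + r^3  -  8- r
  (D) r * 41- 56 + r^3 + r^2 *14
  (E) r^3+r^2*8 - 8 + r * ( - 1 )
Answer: E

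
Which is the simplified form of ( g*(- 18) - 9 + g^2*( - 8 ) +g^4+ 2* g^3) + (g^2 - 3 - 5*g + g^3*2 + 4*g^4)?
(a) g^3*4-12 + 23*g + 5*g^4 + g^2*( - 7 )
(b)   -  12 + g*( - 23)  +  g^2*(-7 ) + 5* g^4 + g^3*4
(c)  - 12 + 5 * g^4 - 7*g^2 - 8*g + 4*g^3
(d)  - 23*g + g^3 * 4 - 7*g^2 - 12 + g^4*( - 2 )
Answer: b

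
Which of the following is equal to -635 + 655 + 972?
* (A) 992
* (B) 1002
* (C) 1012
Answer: A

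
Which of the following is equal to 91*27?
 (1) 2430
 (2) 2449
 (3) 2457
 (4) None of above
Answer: 3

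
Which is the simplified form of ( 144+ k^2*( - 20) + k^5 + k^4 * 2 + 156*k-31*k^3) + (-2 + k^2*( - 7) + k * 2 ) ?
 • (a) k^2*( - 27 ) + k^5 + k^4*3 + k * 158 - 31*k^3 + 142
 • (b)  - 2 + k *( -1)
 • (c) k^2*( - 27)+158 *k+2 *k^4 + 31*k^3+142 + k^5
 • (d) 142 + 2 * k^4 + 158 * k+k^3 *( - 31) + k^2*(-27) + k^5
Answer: d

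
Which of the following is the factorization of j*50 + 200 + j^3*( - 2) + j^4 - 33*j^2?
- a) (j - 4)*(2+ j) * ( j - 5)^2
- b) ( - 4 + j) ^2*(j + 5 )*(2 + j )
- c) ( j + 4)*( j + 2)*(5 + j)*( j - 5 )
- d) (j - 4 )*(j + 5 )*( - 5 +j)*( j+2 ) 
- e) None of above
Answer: d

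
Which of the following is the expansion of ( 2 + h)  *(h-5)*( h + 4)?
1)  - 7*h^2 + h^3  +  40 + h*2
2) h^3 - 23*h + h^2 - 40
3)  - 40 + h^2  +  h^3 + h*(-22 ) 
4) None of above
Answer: 3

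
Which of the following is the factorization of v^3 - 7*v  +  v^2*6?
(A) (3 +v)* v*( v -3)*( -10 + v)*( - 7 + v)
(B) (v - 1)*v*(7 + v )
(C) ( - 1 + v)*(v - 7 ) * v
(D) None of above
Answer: B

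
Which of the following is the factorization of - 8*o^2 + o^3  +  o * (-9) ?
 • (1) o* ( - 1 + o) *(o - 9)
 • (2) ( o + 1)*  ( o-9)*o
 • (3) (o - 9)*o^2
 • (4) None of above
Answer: 2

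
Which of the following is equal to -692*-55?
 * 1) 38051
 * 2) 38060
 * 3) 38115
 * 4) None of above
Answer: 2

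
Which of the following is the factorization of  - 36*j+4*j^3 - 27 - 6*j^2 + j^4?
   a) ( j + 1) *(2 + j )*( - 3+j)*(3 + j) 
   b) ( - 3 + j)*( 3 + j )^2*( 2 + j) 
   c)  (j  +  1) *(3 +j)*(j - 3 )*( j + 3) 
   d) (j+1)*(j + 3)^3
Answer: c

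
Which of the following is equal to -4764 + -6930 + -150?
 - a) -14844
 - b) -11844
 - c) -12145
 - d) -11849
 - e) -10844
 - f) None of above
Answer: b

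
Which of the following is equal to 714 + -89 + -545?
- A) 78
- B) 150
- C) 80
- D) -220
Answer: C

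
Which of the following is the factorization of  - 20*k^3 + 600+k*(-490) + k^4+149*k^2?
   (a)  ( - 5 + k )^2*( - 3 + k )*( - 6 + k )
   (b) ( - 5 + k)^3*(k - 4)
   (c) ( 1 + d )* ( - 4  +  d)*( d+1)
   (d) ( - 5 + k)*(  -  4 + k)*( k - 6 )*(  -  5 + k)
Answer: d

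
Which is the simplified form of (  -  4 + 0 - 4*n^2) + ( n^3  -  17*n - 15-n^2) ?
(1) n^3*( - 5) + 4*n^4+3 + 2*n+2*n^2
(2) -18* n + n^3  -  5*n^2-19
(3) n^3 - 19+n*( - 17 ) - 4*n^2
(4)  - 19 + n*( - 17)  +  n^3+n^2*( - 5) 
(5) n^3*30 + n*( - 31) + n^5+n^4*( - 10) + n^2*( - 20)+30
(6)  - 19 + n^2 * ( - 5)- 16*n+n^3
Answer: 4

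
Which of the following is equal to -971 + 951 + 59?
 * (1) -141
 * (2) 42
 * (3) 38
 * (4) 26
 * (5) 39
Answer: 5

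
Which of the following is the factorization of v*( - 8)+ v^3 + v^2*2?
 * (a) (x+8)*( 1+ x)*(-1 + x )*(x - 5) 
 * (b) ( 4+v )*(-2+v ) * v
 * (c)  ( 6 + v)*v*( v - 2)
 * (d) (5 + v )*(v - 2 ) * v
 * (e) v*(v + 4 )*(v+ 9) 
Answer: b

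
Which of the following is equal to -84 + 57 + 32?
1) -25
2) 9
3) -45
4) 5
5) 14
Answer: 4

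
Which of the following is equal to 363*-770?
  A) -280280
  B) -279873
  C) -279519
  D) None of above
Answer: D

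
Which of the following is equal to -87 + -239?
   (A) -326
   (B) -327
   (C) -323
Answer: A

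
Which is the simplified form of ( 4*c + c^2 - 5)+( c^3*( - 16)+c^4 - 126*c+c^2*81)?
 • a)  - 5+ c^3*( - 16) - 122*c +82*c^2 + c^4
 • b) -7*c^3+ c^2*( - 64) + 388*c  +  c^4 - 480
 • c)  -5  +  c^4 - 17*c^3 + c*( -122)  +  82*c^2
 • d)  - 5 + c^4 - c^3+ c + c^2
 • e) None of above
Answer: a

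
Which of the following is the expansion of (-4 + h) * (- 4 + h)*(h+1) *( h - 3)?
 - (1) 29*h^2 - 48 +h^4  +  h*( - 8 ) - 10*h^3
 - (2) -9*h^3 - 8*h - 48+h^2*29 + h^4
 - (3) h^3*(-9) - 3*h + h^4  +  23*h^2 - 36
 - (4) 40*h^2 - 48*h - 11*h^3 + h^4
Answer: 1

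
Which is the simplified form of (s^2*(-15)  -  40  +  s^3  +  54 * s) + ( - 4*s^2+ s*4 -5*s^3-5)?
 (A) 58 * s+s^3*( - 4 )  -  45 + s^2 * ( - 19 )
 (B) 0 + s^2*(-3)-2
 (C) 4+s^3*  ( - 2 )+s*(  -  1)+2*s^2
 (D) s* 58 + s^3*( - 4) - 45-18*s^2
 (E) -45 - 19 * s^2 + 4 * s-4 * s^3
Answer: A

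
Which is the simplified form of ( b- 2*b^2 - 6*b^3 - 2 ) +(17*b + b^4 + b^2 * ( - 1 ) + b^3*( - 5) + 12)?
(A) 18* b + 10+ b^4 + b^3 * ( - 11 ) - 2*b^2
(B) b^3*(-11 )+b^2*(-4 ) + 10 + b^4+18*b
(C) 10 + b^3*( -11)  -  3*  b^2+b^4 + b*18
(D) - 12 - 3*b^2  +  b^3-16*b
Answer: C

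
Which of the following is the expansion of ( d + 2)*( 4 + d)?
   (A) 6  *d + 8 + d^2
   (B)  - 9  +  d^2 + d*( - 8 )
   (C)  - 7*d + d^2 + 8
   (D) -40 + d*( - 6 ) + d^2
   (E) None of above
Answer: A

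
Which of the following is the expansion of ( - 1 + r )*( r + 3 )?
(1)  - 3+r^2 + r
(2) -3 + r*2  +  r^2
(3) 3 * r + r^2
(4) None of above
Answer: 2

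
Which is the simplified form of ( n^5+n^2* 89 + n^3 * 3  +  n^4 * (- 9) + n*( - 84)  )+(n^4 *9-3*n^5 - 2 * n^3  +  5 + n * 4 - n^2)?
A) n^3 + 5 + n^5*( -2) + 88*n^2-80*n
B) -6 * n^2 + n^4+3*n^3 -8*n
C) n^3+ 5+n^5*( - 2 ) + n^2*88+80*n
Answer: A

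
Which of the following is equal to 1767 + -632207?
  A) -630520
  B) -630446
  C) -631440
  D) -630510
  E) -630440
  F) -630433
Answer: E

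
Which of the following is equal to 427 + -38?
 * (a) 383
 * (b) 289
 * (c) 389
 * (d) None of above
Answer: c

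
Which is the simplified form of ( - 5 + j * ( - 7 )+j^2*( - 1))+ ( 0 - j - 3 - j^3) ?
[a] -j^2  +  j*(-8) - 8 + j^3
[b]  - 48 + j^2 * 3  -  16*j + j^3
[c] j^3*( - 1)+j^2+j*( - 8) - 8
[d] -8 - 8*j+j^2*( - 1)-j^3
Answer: d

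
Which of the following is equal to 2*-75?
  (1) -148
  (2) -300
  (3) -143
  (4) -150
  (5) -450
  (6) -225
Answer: 4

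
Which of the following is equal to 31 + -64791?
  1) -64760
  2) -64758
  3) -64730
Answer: 1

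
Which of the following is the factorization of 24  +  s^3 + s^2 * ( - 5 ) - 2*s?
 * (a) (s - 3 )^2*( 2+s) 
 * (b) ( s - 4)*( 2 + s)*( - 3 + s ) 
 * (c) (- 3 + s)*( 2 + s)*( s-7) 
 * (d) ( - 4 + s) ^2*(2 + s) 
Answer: b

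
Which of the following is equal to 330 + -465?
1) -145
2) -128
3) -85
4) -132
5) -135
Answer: 5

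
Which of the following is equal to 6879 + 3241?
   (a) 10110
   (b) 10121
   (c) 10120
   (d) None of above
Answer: c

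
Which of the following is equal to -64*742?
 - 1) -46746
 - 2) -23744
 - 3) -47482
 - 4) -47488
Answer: 4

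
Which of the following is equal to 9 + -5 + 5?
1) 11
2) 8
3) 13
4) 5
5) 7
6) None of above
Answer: 6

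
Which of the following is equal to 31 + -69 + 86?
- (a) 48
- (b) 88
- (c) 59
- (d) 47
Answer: a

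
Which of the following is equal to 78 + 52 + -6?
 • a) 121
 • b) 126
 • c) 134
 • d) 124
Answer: d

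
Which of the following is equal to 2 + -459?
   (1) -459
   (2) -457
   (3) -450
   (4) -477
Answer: 2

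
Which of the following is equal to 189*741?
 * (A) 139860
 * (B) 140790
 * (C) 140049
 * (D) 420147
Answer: C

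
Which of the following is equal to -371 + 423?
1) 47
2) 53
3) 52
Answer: 3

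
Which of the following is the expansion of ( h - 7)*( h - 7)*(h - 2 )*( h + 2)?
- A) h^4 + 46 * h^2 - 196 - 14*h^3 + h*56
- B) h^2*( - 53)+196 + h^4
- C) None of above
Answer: C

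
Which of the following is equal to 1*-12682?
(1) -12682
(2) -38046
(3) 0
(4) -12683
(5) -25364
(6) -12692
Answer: 1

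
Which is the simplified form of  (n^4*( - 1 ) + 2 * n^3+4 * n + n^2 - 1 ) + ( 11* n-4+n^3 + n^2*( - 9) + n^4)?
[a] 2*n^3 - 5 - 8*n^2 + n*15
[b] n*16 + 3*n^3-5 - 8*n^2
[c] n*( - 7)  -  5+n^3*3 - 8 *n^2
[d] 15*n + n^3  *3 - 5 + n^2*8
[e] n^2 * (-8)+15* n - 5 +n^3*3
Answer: e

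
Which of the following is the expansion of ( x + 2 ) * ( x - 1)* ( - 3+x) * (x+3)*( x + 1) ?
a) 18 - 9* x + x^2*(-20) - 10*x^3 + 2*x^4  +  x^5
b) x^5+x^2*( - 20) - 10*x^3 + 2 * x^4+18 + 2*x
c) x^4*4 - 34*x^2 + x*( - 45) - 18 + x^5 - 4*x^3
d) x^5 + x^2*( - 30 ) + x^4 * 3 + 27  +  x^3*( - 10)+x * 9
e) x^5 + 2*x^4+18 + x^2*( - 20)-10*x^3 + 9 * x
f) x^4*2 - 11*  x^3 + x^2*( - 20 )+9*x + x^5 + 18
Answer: e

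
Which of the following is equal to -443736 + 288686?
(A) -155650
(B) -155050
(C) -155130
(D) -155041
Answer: B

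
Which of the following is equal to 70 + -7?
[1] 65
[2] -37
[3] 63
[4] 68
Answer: 3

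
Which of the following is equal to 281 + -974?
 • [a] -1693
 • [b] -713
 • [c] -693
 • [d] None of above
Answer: c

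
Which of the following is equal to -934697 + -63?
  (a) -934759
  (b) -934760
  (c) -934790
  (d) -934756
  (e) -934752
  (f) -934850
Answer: b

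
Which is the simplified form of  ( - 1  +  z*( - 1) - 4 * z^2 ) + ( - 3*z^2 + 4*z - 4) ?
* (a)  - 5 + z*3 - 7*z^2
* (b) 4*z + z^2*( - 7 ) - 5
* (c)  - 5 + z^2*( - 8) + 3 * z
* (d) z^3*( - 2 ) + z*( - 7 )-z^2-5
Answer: a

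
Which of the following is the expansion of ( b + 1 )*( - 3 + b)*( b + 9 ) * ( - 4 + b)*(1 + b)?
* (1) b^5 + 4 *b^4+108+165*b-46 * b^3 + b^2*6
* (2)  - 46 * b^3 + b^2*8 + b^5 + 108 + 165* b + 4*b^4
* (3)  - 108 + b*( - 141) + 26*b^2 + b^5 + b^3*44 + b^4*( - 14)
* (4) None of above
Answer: 2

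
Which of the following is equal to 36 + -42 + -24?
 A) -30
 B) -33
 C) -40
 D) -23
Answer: A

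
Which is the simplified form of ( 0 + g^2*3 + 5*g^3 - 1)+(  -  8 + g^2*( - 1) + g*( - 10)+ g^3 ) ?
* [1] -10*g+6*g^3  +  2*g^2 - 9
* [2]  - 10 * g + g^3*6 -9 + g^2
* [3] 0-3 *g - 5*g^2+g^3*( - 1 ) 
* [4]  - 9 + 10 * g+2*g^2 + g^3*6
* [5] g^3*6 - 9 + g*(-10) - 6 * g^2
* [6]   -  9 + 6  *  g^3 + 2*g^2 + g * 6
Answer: 1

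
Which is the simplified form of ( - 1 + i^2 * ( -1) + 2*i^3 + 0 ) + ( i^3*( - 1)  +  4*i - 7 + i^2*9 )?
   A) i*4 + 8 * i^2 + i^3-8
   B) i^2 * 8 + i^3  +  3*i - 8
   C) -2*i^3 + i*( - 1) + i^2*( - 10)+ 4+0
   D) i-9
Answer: A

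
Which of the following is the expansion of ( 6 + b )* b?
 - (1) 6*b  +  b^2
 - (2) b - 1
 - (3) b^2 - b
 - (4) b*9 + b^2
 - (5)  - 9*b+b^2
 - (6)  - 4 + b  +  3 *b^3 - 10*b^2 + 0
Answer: 1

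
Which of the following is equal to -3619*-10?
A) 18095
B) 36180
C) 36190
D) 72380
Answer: C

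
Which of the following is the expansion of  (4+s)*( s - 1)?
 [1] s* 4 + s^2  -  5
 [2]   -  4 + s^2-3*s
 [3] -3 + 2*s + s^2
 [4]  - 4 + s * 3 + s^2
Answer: 4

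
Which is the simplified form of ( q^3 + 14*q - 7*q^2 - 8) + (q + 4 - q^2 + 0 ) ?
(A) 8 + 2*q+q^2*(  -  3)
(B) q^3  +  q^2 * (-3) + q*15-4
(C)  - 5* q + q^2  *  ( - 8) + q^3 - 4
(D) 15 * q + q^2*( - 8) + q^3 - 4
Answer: D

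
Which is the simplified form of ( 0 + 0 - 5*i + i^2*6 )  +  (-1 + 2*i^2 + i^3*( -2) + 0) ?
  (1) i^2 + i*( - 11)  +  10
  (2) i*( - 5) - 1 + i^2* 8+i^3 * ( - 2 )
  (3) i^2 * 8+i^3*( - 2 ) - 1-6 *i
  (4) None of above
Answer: 2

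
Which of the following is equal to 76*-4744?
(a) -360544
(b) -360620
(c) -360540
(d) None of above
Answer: a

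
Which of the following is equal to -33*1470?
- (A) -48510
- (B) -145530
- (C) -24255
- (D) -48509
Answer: A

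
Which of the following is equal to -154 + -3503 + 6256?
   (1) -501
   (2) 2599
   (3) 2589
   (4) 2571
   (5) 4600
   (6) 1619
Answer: 2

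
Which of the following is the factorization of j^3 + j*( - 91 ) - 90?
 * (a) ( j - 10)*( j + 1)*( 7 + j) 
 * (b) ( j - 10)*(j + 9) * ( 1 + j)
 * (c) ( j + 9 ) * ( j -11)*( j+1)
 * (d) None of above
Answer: b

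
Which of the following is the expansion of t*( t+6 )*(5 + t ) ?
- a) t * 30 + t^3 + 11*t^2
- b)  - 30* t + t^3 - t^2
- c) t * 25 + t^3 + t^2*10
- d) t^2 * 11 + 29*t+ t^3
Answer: a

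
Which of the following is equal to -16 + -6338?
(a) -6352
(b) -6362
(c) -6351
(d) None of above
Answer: d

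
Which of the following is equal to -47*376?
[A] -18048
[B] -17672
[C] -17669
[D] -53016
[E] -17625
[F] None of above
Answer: B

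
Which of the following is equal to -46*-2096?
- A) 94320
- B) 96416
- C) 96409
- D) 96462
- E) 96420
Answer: B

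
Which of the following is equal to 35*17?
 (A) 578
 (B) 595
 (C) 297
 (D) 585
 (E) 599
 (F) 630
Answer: B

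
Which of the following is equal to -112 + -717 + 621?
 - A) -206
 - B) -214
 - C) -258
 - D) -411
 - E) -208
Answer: E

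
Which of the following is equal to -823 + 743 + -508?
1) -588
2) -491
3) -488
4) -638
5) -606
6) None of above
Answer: 1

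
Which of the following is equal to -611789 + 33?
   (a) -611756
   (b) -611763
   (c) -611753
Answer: a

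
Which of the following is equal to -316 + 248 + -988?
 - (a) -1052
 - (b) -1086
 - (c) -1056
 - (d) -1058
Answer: c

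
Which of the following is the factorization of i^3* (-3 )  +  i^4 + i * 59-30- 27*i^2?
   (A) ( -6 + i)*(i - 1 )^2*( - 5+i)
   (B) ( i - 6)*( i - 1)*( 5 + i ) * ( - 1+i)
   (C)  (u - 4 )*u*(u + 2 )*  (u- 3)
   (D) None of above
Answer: B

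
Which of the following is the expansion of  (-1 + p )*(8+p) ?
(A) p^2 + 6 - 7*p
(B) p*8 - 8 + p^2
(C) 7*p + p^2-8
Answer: C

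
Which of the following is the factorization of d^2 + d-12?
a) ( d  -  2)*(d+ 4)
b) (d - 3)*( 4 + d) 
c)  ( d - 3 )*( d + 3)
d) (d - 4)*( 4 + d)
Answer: b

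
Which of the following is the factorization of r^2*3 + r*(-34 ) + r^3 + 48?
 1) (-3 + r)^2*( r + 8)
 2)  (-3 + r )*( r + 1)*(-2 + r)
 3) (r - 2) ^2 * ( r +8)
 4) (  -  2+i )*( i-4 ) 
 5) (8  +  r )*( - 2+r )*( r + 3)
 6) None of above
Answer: 6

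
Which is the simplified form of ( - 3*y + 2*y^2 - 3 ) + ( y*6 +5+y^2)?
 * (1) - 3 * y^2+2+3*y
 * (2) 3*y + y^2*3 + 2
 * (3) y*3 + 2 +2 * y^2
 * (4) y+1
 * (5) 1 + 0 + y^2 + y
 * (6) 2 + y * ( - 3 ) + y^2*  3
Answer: 2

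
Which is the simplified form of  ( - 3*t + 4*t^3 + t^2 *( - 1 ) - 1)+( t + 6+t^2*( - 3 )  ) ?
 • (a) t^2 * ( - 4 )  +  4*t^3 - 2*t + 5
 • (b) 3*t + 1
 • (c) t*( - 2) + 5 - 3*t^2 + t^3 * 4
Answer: a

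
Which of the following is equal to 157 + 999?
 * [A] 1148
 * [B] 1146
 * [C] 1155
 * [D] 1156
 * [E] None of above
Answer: D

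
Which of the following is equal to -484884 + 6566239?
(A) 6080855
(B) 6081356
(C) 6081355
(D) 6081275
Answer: C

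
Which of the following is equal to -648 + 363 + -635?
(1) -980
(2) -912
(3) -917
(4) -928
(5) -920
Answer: 5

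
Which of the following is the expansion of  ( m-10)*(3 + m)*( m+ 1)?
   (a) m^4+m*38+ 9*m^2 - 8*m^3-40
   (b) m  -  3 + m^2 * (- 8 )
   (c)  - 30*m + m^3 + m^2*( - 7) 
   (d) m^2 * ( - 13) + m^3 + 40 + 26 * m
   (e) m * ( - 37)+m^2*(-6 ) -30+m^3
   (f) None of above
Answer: e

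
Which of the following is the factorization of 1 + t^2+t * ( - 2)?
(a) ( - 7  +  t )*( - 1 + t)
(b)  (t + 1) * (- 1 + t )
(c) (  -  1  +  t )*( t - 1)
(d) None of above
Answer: c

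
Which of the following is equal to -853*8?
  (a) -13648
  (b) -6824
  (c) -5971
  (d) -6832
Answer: b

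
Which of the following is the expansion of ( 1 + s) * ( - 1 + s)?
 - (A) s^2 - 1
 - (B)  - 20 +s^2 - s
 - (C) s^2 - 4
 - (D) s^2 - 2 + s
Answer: A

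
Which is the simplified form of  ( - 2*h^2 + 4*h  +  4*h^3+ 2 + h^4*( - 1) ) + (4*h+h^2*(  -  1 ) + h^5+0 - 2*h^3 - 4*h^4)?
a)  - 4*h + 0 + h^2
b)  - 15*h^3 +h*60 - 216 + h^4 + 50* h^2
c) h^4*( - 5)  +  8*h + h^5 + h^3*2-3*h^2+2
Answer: c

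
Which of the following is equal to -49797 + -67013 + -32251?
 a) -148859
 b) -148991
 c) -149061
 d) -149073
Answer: c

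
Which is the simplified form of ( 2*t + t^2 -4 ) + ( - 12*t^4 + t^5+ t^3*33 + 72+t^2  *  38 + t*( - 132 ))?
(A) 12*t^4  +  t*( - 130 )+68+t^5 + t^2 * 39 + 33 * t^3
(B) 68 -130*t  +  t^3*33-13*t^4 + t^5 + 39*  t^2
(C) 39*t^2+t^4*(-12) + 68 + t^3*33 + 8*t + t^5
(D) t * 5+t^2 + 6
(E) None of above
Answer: E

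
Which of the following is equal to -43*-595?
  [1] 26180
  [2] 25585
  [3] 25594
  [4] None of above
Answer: 2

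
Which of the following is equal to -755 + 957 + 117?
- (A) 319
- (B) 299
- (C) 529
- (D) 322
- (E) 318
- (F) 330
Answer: A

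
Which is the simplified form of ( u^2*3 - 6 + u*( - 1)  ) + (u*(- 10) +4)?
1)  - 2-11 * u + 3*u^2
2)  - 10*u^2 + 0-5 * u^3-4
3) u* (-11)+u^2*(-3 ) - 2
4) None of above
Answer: 1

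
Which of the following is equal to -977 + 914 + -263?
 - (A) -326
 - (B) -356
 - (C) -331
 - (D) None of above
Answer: A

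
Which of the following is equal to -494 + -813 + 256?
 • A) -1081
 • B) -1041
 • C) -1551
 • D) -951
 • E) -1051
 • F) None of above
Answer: E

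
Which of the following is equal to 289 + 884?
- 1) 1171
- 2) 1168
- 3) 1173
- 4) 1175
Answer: 3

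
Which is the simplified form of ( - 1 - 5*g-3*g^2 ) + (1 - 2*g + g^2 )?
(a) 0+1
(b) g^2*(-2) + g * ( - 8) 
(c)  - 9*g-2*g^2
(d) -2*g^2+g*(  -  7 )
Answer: d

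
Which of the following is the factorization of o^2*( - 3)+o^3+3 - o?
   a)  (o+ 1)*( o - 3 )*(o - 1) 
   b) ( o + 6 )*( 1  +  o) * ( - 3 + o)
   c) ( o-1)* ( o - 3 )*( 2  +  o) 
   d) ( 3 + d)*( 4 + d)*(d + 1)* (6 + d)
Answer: a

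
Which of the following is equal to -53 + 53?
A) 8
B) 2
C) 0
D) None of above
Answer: C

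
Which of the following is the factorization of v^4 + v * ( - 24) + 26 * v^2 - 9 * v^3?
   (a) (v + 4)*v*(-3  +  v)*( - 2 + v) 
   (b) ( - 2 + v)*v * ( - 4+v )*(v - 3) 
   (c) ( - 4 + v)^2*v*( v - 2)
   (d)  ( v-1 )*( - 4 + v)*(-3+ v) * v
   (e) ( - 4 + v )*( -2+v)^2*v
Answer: b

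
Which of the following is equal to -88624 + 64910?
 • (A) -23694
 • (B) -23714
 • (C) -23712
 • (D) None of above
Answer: B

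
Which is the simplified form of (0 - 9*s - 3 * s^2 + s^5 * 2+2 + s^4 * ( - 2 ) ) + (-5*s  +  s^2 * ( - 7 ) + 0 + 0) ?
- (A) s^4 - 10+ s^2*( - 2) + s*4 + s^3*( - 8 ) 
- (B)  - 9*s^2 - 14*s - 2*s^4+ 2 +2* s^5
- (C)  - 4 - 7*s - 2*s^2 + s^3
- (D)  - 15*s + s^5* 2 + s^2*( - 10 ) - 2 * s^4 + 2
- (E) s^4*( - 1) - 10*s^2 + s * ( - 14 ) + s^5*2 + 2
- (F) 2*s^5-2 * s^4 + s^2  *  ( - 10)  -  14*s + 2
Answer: F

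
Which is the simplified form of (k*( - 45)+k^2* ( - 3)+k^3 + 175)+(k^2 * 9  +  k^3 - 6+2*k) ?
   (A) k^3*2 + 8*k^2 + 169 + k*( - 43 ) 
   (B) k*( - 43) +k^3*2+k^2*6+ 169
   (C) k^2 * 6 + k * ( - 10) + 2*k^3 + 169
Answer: B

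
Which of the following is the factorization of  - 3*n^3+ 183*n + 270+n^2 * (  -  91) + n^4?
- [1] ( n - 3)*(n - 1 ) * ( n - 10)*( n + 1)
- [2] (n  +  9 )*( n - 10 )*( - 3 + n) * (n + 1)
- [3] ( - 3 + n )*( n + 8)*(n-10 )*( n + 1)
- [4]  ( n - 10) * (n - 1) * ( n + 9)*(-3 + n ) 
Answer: 2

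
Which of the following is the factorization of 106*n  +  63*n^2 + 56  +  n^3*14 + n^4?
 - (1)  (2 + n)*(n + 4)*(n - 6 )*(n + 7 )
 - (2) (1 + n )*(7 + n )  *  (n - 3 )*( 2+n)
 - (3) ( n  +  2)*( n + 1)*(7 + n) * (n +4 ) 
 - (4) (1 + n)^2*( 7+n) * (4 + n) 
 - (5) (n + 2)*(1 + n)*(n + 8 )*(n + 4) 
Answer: 3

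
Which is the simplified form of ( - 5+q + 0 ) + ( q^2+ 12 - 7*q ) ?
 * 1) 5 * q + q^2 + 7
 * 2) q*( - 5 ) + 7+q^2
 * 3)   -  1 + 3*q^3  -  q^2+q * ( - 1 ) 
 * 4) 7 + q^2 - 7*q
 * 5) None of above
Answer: 5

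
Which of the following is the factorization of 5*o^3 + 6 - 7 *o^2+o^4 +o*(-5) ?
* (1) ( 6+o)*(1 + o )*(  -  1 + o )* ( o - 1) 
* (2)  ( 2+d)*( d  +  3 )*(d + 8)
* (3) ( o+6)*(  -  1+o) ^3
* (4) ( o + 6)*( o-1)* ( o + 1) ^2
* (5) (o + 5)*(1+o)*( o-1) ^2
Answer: 1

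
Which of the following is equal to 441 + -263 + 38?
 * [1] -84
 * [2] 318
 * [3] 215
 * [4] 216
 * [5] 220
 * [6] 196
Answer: 4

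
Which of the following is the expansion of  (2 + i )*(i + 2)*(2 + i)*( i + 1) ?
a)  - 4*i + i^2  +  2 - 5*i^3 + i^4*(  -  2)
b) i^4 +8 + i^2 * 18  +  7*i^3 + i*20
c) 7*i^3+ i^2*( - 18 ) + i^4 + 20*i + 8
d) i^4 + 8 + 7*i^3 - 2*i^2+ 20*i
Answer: b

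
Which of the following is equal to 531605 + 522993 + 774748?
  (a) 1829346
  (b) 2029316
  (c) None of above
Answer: a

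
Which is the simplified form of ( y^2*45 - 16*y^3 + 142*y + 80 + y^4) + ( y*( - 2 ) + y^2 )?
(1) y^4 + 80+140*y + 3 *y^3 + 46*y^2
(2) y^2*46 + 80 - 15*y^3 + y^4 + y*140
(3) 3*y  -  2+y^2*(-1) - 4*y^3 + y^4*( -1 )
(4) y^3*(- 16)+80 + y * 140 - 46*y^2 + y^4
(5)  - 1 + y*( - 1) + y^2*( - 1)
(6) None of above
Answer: 6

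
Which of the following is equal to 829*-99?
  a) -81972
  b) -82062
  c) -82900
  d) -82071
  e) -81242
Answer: d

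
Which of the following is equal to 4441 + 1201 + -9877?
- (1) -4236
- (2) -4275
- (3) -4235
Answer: 3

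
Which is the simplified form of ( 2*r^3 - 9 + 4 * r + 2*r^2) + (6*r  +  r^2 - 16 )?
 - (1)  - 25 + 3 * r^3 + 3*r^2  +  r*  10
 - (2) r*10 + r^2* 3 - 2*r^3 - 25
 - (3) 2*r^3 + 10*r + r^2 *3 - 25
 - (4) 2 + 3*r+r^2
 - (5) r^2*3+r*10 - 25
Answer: 3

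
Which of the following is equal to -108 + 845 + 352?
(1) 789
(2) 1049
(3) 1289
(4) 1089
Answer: 4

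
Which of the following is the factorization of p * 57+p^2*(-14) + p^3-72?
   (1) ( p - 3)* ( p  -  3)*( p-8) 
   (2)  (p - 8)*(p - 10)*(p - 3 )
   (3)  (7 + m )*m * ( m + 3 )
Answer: 1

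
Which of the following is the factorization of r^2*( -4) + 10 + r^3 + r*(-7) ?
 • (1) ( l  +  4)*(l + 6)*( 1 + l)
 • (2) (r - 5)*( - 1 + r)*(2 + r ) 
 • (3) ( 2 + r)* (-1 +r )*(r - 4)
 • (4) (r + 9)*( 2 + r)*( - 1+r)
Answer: 2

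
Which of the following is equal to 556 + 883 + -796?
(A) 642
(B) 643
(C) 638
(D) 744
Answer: B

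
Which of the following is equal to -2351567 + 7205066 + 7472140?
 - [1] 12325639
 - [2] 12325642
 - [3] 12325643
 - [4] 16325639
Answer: 1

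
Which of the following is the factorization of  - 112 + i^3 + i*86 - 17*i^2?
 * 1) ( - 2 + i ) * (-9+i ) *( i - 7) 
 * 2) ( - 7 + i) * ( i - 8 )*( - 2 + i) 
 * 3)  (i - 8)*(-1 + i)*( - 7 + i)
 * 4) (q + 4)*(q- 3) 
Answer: 2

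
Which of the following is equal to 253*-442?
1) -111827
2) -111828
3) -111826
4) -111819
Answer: 3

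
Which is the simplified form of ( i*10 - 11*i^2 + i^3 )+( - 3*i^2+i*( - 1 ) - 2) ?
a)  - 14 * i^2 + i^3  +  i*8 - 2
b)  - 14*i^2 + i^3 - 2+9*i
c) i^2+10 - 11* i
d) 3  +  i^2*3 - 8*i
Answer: b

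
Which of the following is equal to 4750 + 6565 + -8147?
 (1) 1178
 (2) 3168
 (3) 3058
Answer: 2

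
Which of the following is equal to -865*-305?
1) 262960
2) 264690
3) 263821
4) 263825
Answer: 4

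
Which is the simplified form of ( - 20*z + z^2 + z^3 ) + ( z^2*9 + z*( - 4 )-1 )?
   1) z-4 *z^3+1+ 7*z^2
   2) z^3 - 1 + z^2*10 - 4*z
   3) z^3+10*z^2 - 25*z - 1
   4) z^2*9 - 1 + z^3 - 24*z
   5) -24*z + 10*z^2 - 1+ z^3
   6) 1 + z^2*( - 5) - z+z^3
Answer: 5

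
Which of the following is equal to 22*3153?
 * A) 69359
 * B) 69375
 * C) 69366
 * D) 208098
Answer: C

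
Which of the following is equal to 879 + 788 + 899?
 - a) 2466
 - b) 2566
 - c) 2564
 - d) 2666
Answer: b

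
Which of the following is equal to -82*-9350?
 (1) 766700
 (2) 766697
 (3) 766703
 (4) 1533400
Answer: 1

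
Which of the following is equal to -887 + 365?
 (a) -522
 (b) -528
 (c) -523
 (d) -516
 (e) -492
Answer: a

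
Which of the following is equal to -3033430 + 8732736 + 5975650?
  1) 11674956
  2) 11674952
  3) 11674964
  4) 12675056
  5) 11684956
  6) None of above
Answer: 1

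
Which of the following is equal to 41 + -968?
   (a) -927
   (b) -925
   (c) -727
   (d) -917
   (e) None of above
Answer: a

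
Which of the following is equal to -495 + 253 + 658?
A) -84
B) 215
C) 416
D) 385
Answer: C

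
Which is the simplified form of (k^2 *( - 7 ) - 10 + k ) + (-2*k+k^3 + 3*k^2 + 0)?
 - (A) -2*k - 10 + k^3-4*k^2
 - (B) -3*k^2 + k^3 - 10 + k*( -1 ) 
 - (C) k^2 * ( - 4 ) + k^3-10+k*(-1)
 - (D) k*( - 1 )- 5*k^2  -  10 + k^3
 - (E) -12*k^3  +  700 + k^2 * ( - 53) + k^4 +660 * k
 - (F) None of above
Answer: C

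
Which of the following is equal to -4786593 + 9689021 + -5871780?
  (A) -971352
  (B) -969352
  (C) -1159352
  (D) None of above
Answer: B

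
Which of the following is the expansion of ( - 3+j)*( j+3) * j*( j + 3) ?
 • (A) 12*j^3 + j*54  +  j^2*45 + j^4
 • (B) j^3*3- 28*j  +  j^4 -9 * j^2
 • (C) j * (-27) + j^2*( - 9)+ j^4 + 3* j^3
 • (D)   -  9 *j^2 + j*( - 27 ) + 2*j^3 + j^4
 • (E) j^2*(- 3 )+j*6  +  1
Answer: C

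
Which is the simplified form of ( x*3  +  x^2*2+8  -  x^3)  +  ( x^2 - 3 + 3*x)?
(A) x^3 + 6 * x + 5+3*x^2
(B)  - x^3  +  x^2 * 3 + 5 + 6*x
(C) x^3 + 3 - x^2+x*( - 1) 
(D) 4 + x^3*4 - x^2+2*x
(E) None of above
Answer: B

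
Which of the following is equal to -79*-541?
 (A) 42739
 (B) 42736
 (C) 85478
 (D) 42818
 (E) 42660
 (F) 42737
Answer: A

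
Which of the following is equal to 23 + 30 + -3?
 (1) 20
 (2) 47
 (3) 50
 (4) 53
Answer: 3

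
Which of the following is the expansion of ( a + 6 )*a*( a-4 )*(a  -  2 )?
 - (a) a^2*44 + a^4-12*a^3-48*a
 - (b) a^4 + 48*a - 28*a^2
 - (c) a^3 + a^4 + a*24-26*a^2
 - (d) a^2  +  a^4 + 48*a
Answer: b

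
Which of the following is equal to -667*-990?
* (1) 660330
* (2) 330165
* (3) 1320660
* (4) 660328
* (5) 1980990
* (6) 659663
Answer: 1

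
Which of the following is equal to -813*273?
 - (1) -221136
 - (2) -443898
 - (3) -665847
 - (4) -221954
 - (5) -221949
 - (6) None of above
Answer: 5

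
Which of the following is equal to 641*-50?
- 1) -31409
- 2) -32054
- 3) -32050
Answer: 3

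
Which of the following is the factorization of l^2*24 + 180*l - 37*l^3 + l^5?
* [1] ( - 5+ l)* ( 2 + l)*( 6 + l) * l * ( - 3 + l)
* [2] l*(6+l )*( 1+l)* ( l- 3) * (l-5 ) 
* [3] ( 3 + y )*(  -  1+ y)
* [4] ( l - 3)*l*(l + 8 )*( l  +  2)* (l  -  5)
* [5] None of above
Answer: 1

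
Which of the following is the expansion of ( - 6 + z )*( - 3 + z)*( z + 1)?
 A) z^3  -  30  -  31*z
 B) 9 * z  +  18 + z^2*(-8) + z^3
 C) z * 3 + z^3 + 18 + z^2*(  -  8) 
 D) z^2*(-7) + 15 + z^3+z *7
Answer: B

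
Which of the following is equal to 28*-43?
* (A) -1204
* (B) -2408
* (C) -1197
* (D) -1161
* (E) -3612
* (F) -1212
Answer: A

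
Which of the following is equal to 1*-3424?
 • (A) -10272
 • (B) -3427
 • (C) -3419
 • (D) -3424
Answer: D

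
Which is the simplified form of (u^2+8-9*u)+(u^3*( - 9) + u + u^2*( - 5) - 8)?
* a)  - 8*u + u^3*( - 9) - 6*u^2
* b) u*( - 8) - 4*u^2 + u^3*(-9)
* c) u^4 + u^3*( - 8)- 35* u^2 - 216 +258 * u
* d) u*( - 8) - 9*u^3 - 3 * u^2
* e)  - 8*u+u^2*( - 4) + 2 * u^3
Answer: b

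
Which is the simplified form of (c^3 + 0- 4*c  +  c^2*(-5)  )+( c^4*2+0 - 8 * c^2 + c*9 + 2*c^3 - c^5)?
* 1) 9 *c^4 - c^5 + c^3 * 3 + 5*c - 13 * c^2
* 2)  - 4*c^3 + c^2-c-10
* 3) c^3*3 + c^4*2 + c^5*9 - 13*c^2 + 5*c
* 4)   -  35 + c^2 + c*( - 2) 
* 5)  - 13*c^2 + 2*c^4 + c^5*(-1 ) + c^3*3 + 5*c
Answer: 5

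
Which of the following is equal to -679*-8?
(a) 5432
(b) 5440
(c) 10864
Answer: a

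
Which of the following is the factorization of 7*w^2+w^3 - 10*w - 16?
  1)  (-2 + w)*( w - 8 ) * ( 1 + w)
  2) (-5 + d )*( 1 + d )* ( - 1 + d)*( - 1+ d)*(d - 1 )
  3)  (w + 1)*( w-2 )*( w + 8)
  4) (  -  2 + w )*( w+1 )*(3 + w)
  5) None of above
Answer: 3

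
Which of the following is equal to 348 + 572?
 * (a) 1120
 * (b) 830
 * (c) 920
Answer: c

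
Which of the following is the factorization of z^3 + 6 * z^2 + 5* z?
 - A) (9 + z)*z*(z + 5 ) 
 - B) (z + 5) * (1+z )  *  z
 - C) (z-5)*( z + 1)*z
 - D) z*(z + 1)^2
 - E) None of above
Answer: B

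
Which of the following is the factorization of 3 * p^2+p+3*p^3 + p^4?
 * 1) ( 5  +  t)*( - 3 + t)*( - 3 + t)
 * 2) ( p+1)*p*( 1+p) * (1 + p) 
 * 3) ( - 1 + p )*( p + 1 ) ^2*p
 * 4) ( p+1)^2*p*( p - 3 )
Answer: 2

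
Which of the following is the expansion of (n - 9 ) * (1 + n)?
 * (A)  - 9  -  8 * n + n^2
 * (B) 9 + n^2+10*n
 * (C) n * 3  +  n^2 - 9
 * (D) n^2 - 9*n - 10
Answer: A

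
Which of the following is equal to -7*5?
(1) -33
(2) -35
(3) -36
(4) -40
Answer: 2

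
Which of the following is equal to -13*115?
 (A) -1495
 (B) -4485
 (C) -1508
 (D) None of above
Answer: A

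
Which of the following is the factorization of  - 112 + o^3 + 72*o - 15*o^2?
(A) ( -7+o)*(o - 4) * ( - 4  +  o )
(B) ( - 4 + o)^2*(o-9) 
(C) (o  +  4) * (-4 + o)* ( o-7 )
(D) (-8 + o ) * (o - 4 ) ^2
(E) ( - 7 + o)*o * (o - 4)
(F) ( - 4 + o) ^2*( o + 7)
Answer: A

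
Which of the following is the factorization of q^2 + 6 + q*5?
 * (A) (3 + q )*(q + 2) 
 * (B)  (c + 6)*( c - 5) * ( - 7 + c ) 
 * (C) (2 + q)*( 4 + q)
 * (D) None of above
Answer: A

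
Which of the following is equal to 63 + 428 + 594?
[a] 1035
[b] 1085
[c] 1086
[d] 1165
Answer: b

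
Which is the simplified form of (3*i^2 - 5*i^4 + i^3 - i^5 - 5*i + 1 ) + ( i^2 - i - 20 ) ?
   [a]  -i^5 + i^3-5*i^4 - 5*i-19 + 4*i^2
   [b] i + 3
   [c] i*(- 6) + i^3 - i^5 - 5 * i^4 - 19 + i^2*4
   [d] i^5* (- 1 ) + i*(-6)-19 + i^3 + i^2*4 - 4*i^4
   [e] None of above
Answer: c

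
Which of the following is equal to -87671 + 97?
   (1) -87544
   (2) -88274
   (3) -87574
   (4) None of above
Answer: 3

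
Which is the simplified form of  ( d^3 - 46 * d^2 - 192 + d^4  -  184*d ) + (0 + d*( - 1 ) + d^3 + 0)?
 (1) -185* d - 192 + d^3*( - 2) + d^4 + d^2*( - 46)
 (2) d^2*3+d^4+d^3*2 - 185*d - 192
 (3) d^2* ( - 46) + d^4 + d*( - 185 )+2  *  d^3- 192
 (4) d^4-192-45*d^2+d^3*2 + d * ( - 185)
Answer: 3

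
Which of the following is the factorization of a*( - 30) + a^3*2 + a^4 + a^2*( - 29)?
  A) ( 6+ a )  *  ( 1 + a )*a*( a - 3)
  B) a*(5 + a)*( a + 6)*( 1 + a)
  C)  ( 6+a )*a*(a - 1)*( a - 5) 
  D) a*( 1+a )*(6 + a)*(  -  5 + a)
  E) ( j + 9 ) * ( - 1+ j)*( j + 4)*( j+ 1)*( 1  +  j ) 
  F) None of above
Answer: D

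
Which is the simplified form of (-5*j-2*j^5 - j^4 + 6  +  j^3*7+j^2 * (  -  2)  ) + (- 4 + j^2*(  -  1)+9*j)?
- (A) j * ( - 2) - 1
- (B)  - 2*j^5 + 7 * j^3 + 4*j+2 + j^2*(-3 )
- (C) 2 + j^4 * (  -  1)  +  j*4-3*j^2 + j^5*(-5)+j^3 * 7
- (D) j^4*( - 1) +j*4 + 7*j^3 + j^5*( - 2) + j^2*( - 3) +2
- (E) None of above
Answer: D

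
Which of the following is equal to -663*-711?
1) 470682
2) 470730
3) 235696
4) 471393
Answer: 4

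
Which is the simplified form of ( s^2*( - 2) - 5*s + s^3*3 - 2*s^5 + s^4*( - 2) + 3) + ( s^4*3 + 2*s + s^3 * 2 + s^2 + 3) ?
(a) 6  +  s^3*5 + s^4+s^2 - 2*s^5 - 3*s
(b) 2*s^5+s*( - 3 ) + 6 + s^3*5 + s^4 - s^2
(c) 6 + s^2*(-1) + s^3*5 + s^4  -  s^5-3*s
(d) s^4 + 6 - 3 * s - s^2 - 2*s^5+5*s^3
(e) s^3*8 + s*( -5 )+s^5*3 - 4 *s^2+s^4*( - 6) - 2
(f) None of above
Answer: d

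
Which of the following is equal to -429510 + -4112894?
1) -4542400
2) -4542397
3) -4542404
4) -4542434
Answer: 3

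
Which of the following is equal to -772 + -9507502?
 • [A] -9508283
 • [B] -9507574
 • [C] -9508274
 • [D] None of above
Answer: C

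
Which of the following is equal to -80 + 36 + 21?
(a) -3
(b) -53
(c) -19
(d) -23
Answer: d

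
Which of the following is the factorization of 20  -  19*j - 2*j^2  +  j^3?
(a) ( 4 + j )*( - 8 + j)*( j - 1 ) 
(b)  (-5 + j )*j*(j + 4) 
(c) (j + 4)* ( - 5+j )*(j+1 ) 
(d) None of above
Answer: d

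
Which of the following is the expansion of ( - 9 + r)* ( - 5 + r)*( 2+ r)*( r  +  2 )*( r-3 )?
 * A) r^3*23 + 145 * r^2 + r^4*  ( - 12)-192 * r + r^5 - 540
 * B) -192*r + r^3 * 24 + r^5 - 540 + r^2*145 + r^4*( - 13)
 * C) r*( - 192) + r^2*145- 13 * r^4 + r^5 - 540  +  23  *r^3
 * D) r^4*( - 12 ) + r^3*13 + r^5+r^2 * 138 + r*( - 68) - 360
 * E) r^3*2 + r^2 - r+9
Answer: C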